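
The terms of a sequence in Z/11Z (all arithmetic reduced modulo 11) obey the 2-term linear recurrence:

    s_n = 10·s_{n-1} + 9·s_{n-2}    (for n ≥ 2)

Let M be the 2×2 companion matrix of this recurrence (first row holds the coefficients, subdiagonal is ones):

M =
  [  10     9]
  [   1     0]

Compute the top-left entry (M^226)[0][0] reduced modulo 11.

(M^226)[0][0] is the top entry after applying M 226 times to the unit state (1, 0). Equivalently it is h_{227} for the auxiliary sequence (h_n) obeying the same recurrence with h_1 = 1 and h_i = 0 for 0 ≤ i < 1:
h_2 = 10·1 + 9·0 = 10
h_3 = 10·10 + 9·1 = 10
h_4 = 10·10 + 9·10 = 3
h_5 = 10·3 + 9·10 = 10
h_6 = 10·10 + 9·3 = 6
h_7 = 10·6 + 9·10 = 7
h_8 = 10·7 + 9·6 = 3
h_9 = 10·3 + 9·7 = 5
h_10 = 10·5 + 9·3 = 0
h_11 = 10·0 + 9·5 = 1
(h_10, h_11) = (0, 1) = (h_0, h_1), so the sequence has period 10.
227 ≡ 7 (mod 10), hence h_227 = h_7 = 7.

7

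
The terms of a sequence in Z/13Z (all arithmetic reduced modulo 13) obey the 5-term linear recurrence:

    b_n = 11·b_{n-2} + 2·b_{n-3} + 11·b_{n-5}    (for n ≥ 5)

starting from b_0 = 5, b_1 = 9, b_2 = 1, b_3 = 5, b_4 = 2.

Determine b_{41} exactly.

3

b_5 = 0·2 + 11·5 + 2·1 + 0·9 + 11·5 = 8
b_6 = 0·8 + 11·2 + 2·5 + 0·1 + 11·9 = 1
b_7 = 0·1 + 11·8 + 2·2 + 0·5 + 11·1 = 12
b_8 = 0·12 + 11·1 + 2·8 + 0·2 + 11·5 = 4
b_9 = 0·4 + 11·12 + 2·1 + 0·8 + 11·2 = 0
b_10 = 0·0 + 11·4 + 2·12 + 0·1 + 11·8 = 0
b_11 = 0·0 + 11·0 + 2·4 + 0·12 + 11·1 = 6
b_12 = 0·6 + 11·0 + 2·0 + 0·4 + 11·12 = 2
b_13 = 0·2 + 11·6 + 2·0 + 0·0 + 11·4 = 6
b_14 = 0·6 + 11·2 + 2·6 + 0·0 + 11·0 = 8
b_15 = 0·8 + 11·6 + 2·2 + 0·6 + 11·0 = 5
b_16 = 0·5 + 11·8 + 2·6 + 0·2 + 11·6 = 10
b_17 = 0·10 + 11·5 + 2·8 + 0·6 + 11·2 = 2
b_18 = 0·2 + 11·10 + 2·5 + 0·8 + 11·6 = 4
b_19 = 0·4 + 11·2 + 2·10 + 0·5 + 11·8 = 0
b_20 = 0·0 + 11·4 + 2·2 + 0·10 + 11·5 = 12
b_21 = 0·12 + 11·0 + 2·4 + 0·2 + 11·10 = 1
b_22 = 0·1 + 11·12 + 2·0 + 0·4 + 11·2 = 11
b_23 = 0·11 + 11·1 + 2·12 + 0·0 + 11·4 = 1
b_24 = 0·1 + 11·11 + 2·1 + 0·12 + 11·0 = 6
b_25 = 0·6 + 11·1 + 2·11 + 0·1 + 11·12 = 9
b_26 = 0·9 + 11·6 + 2·1 + 0·11 + 11·1 = 1
b_27 = 0·1 + 11·9 + 2·6 + 0·1 + 11·11 = 11
b_28 = 0·11 + 11·1 + 2·9 + 0·6 + 11·1 = 1
b_29 = 0·1 + 11·11 + 2·1 + 0·9 + 11·6 = 7
b_30 = 0·7 + 11·1 + 2·11 + 0·1 + 11·9 = 2
b_31 = 0·2 + 11·7 + 2·1 + 0·11 + 11·1 = 12
b_32 = 0·12 + 11·2 + 2·7 + 0·1 + 11·11 = 1
b_33 = 0·1 + 11·12 + 2·2 + 0·7 + 11·1 = 4
b_34 = 0·4 + 11·1 + 2·12 + 0·2 + 11·7 = 8
b_35 = 0·8 + 11·4 + 2·1 + 0·12 + 11·2 = 3
b_36 = 0·3 + 11·8 + 2·4 + 0·1 + 11·12 = 7
b_37 = 0·7 + 11·3 + 2·8 + 0·4 + 11·1 = 8
b_38 = 0·8 + 11·7 + 2·3 + 0·8 + 11·4 = 10
b_39 = 0·10 + 11·8 + 2·7 + 0·3 + 11·8 = 8
b_40 = 0·8 + 11·10 + 2·8 + 0·7 + 11·3 = 3
b_41 = 0·3 + 11·8 + 2·10 + 0·8 + 11·7 = 3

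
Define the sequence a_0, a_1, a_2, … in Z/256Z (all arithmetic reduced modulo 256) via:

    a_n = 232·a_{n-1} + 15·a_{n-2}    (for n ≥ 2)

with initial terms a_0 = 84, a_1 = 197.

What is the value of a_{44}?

36

a_2 = 232·197 + 15·84 = 116
a_3 = 232·116 + 15·197 = 171
a_4 = 232·171 + 15·116 = 196
a_5 = 232·196 + 15·171 = 165
a_6 = 232·165 + 15·196 = 4
a_7 = 232·4 + 15·165 = 75
a_8 = 232·75 + 15·4 = 52
a_9 = 232·52 + 15·75 = 133
a_10 = 232·133 + 15·52 = 148
a_11 = 232·148 + 15·133 = 235
a_12 = 232·235 + 15·148 = 164
a_13 = 232·164 + 15·235 = 101
a_14 = 232·101 + 15·164 = 36
a_15 = 232·36 + 15·101 = 139
a_16 = 232·139 + 15·36 = 20
a_17 = 232·20 + 15·139 = 69
a_18 = 232·69 + 15·20 = 180
a_19 = 232·180 + 15·69 = 43
a_20 = 232·43 + 15·180 = 132
a_21 = 232·132 + 15·43 = 37
a_22 = 232·37 + 15·132 = 68
a_23 = 232·68 + 15·37 = 203
a_24 = 232·203 + 15·68 = 244
a_25 = 232·244 + 15·203 = 5
a_26 = 232·5 + 15·244 = 212
a_27 = 232·212 + 15·5 = 107
a_28 = 232·107 + 15·212 = 100
a_29 = 232·100 + 15·107 = 229
a_30 = 232·229 + 15·100 = 100
a_31 = 232·100 + 15·229 = 11
a_32 = 232·11 + 15·100 = 212
a_33 = 232·212 + 15·11 = 197
a_34 = 232·197 + 15·212 = 244
a_35 = 232·244 + 15·197 = 171
a_36 = 232·171 + 15·244 = 68
a_37 = 232·68 + 15·171 = 165
a_38 = 232·165 + 15·68 = 132
a_39 = 232·132 + 15·165 = 75
a_40 = 232·75 + 15·132 = 180
a_41 = 232·180 + 15·75 = 133
a_42 = 232·133 + 15·180 = 20
a_43 = 232·20 + 15·133 = 235
a_44 = 232·235 + 15·20 = 36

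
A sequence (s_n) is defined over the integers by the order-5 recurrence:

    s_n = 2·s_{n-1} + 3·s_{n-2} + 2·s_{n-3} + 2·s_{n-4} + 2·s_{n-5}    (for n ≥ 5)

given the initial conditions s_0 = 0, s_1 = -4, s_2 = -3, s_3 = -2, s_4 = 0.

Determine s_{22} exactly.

s_5 = 2·0 + 3·-2 + 2·-3 + 2·-4 + 2·0 = -20
s_6 = 2·-20 + 3·0 + 2·-2 + 2·-3 + 2·-4 = -58
s_7 = 2·-58 + 3·-20 + 2·0 + 2·-2 + 2·-3 = -186
s_8 = 2·-186 + 3·-58 + 2·-20 + 2·0 + 2·-2 = -590
s_9 = 2·-590 + 3·-186 + 2·-58 + 2·-20 + 2·0 = -1894
s_10 = 2·-1894 + 3·-590 + 2·-186 + 2·-58 + 2·-20 = -6086
s_11 = 2·-6086 + 3·-1894 + 2·-590 + 2·-186 + 2·-58 = -19522
s_12 = 2·-19522 + 3·-6086 + 2·-1894 + 2·-590 + 2·-186 = -62642
s_13 = 2·-62642 + 3·-19522 + 2·-6086 + 2·-1894 + 2·-590 = -200990
s_14 = 2·-200990 + 3·-62642 + 2·-19522 + 2·-6086 + 2·-1894 = -644910
s_15 = 2·-644910 + 3·-200990 + 2·-62642 + 2·-19522 + 2·-6086 = -2069290
s_16 = 2·-2069290 + 3·-644910 + 2·-200990 + 2·-62642 + 2·-19522 = -6639618
s_17 = 2·-6639618 + 3·-2069290 + 2·-644910 + 2·-200990 + 2·-62642 = -21304190
s_18 = 2·-21304190 + 3·-6639618 + 2·-2069290 + 2·-644910 + 2·-200990 = -68357614
s_19 = 2·-68357614 + 3·-21304190 + 2·-6639618 + 2·-2069290 + 2·-644910 = -219335434
s_20 = 2·-219335434 + 3·-68357614 + 2·-21304190 + 2·-6639618 + 2·-2069290 = -703769906
s_21 = 2·-703769906 + 3·-219335434 + 2·-68357614 + 2·-21304190 + 2·-6639618 = -2258148958
s_22 = 2·-2258148958 + 3·-703769906 + 2·-219335434 + 2·-68357614 + 2·-21304190 = -7245602110

-7245602110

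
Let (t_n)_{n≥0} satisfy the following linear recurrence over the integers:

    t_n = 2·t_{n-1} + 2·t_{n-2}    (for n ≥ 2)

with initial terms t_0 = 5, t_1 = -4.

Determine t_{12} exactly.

t_2 = 2·-4 + 2·5 = 2
t_3 = 2·2 + 2·-4 = -4
t_4 = 2·-4 + 2·2 = -4
t_5 = 2·-4 + 2·-4 = -16
t_6 = 2·-16 + 2·-4 = -40
t_7 = 2·-40 + 2·-16 = -112
t_8 = 2·-112 + 2·-40 = -304
t_9 = 2·-304 + 2·-112 = -832
t_10 = 2·-832 + 2·-304 = -2272
t_11 = 2·-2272 + 2·-832 = -6208
t_12 = 2·-6208 + 2·-2272 = -16960

-16960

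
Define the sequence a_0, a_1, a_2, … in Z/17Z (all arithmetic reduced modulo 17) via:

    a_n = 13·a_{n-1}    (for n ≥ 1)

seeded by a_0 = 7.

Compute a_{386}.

a_1 = 13·7 = 6
a_2 = 13·6 = 10
a_3 = 13·10 = 11
a_4 = 13·11 = 7
(a_4) = (7) = (a_0), so the sequence has period 4.
386 ≡ 2 (mod 4), hence a_386 = a_2 = 10.

10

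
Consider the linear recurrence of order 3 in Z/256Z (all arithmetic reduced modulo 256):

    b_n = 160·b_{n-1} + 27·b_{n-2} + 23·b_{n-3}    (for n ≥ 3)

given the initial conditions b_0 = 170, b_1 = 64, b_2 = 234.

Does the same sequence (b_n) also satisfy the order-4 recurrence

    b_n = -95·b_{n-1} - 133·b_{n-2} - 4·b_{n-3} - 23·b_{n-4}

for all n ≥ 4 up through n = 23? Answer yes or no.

yes

Terms b_0..b_23: 170, 64, 234, 70, 46, 40, 36, 218, 164, 186, 34, 154, 140, 204, 26, 88, 18, 222, 142, 200, 236, 90, 28, 50
n=4: candidate gives 46, actual b_4 = 46 ✓
n=5: candidate gives 40, actual b_5 = 40 ✓
n=6: candidate gives 36, actual b_6 = 36 ✓
n=7: candidate gives 218, actual b_7 = 218 ✓
n=8: candidate gives 164, actual b_8 = 164 ✓
n=9: candidate gives 186, actual b_9 = 186 ✓
n=10: candidate gives 34, actual b_10 = 34 ✓
n=11: candidate gives 154, actual b_11 = 154 ✓
n=12: candidate gives 140, actual b_12 = 140 ✓
n=13: candidate gives 204, actual b_13 = 204 ✓
n=14: candidate gives 26, actual b_14 = 26 ✓
n=15: candidate gives 88, actual b_15 = 88 ✓
n=16: candidate gives 18, actual b_16 = 18 ✓
n=17: candidate gives 222, actual b_17 = 222 ✓
n=18: candidate gives 142, actual b_18 = 142 ✓
n=19: candidate gives 200, actual b_19 = 200 ✓
n=20: candidate gives 236, actual b_20 = 236 ✓
n=21: candidate gives 90, actual b_21 = 90 ✓
n=22: candidate gives 28, actual b_22 = 28 ✓
n=23: candidate gives 50, actual b_23 = 50 ✓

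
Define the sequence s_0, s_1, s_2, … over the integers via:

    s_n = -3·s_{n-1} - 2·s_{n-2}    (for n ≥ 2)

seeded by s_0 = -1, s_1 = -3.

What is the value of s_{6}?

251

s_2 = -3·-3 + -2·-1 = 11
s_3 = -3·11 + -2·-3 = -27
s_4 = -3·-27 + -2·11 = 59
s_5 = -3·59 + -2·-27 = -123
s_6 = -3·-123 + -2·59 = 251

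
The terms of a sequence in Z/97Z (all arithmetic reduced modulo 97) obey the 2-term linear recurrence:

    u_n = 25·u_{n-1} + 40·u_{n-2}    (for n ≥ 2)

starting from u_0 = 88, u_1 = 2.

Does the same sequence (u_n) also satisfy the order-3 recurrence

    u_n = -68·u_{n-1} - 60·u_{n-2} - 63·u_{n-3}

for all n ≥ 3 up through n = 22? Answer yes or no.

Terms u_0..u_22: 88, 2, 78, 90, 35, 13, 76, 92, 5, 22, 71, 36, 54, 74, 33, 2, 12, 89, 86, 84, 11, 46, 38
n=3: candidate gives 90, actual u_3 = 90 ✓
n=4: candidate gives 35, actual u_4 = 35 ✓
n=5: candidate gives 13, actual u_5 = 13 ✓
n=6: candidate gives 76, actual u_6 = 76 ✓
n=7: candidate gives 92, actual u_7 = 92 ✓
n=8: candidate gives 5, actual u_8 = 5 ✓
n=9: candidate gives 22, actual u_9 = 22 ✓
n=10: candidate gives 71, actual u_10 = 71 ✓
n=11: candidate gives 36, actual u_11 = 36 ✓
n=12: candidate gives 54, actual u_12 = 54 ✓
n=13: candidate gives 74, actual u_13 = 74 ✓
n=14: candidate gives 33, actual u_14 = 33 ✓
n=15: candidate gives 2, actual u_15 = 2 ✓
n=16: candidate gives 12, actual u_16 = 12 ✓
n=17: candidate gives 89, actual u_17 = 89 ✓
n=18: candidate gives 86, actual u_18 = 86 ✓
n=19: candidate gives 84, actual u_19 = 84 ✓
n=20: candidate gives 11, actual u_20 = 11 ✓
n=21: candidate gives 46, actual u_21 = 46 ✓
n=22: candidate gives 38, actual u_22 = 38 ✓

yes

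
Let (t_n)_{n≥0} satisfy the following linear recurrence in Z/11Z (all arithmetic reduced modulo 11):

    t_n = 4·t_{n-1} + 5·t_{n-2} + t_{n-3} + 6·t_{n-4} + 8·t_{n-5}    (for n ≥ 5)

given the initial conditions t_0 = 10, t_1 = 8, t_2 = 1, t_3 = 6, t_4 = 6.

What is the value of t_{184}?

7

t_5 = 4·6 + 5·6 + 1·1 + 6·8 + 8·10 = 7
t_6 = 4·7 + 5·6 + 1·6 + 6·1 + 8·8 = 2
t_7 = 4·2 + 5·7 + 1·6 + 6·6 + 8·1 = 5
t_8 = 4·5 + 5·2 + 1·7 + 6·6 + 8·6 = 0
t_9 = 4·0 + 5·5 + 1·2 + 6·7 + 8·6 = 7
t_10 = 4·7 + 5·0 + 1·5 + 6·2 + 8·7 = 2
Continuing the recurrence:
  t_11 = 1;  t_12 = 6;  t_13 = 7;  t_14 = 6;  t_15 = 10;  t_16 = 0
  t_17 = 3;  t_18 = 4;  t_19 = 7;  t_20 = 10;  t_21 = 9;  t_22 = 9
  t_23 = 0;  t_24 = 5;  t_25 = 9;  t_26 = 0;  t_27 = 1;  t_28 = 10
  t_29 = 7;  t_30 = 8;  t_31 = 6;  t_32 = 7;  t_33 = 1;  t_34 = 6
  t_35 = 4;  t_36 = 5;  t_37 = 9;  t_38 = 10;  t_39 = 8;  t_40 = 10
  t_41 = 8;  t_42 = 2;  t_43 = 10;  t_44 = 6;  t_45 = 6;  t_46 = 8
  t_47 = 1;  t_48 = 1;  t_49 = 2;  t_50 = 0;  t_51 = 4;  t_52 = 10
  t_53 = 3;  t_54 = 5;  t_55 = 3;  t_56 = 0;  t_57 = 8;  t_58 = 1
  t_59 = 3;  t_60 = 5;  t_61 = 7;  t_62 = 5;  t_63 = 9;  t_64 = 1
  t_65 = 4;  t_66 = 6;  t_67 = 7;  t_68 = 8;  t_69 = 6;  t_70 = 7
  t_71 = 2;  t_72 = 10;  t_73 = 3;  t_74 = 0;  t_75 = 5;  t_76 = 0
  t_77 = 2;  t_78 = 4;  t_79 = 1;  t_80 = 0;  t_81 = 10;  t_82 = 4
  t_83 = 5;  t_84 = 3;  t_85 = 2;  t_86 = 0;  t_87 = 9;  t_88 = 8
  t_89 = 3;  t_90 = 0;  t_91 = 0;  t_92 = 2;  t_93 = 2;  t_94 = 9
  t_95 = 4;  t_96 = 9;  t_97 = 5;  t_98 = 7;  t_99 = 4;  t_100 = 10
  t_101 = 4;  t_102 = 9;  t_103 = 3;  t_104 = 10;  t_105 = 3;  t_106 = 8
  t_107 = 4;  t_108 = 0;  t_109 = 5;  t_110 = 8;  t_111 = 2;  t_112 = 8
  t_113 = 3;  t_114 = 10;  t_115 = 7;  t_116 = 2;  t_117 = 3;  t_118 = 3
  t_119 = 8;  t_120 = 8;  t_121 = 10;  t_122 = 9;  t_123 = 1;  t_124 = 6
  t_125 = 8;  t_126 = 10;  t_127 = 10;  t_128 = 10;  t_129 = 9;  t_130 = 0
  t_131 = 8;  t_132 = 5;  t_133 = 7;  t_134 = 1;  t_135 = 4;  t_136 = 1
  t_137 = 8;  t_138 = 4;  t_139 = 1;  t_140 = 4;  t_141 = 4;  t_142 = 4
  t_143 = 1;  t_144 = 5;  t_145 = 8;  t_146 = 4;  t_147 = 0;  t_148 = 0
  t_149 = 4;  t_150 = 5;  t_151 = 6;  t_152 = 9;  t_153 = 7;  t_154 = 9
  t_155 = 2;  t_156 = 8;  t_157 = 0;  t_158 = 9;  t_159 = 7;  t_160 = 5
  t_161 = 7;  t_162 = 4;  t_163 = 5;  t_164 = 1;  t_165 = 5;  t_166 = 0
  t_167 = 0;  t_168 = 7;  t_169 = 0;  t_170 = 9;  t_171 = 10;  t_172 = 6
  t_173 = 7;  t_174 = 1;  t_175 = 1;  t_176 = 0;  t_177 = 8;  t_178 = 7
  t_179 = 5;  t_180 = 5;  t_181 = 1;  t_182 = 8
t_183 = 4·8 + 5·1 + 1·5 + 6·5 + 8·7 = 7
t_184 = 4·7 + 5·8 + 1·1 + 6·5 + 8·5 = 7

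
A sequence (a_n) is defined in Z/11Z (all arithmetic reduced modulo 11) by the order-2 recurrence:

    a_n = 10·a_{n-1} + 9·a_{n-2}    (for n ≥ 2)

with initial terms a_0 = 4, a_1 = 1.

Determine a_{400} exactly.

4

a_2 = 10·1 + 9·4 = 2
a_3 = 10·2 + 9·1 = 7
a_4 = 10·7 + 9·2 = 0
a_5 = 10·0 + 9·7 = 8
a_6 = 10·8 + 9·0 = 3
a_7 = 10·3 + 9·8 = 3
a_8 = 10·3 + 9·3 = 2
a_9 = 10·2 + 9·3 = 3
a_10 = 10·3 + 9·2 = 4
a_11 = 10·4 + 9·3 = 1
(a_10, a_11) = (4, 1) = (a_0, a_1), so the sequence has period 10.
400 ≡ 0 (mod 10), hence a_400 = a_0 = 4.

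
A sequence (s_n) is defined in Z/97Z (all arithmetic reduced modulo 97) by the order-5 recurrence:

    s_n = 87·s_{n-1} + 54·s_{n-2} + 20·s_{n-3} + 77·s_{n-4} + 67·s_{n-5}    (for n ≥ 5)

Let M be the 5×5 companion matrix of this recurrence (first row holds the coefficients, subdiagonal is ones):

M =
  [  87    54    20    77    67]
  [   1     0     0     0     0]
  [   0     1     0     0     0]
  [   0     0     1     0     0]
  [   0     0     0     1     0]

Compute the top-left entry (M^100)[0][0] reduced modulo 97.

(M^100)[0][0] is the top entry after applying M 100 times to the unit state (1, 0, 0, 0, 0). Equivalently it is h_{104} for the auxiliary sequence (h_n) obeying the same recurrence with h_4 = 1 and h_i = 0 for 0 ≤ i < 4:
h_5 = 87·1 + 54·0 + 20·0 + 77·0 + 67·0 = 87
h_6 = 87·87 + 54·1 + 20·0 + 77·0 + 67·0 = 57
h_7 = 87·57 + 54·87 + 20·1 + 77·0 + 67·0 = 74
h_8 = 87·74 + 54·57 + 20·87 + 77·1 + 67·0 = 81
h_9 = 87·81 + 54·74 + 20·57 + 77·87 + 67·1 = 34
h_10 = 87·34 + 54·81 + 20·74 + 77·57 + 67·87 = 18
Continuing the recurrence:
  h_11 = 86;  h_12 = 56;  h_13 = 73;  h_14 = 15;  h_15 = 33;  h_16 = 83
  h_17 = 52;  h_18 = 95;  h_19 = 80;  h_20 = 4;  h_21 = 31;  h_22 = 83
  h_23 = 63;  h_24 = 52;  h_25 = 19;  h_26 = 27;  h_27 = 83;  h_28 = 18
  h_29 = 89;  h_30 = 50;  h_31 = 62;  h_32 = 40;  h_33 = 76;  h_34 = 37
  h_35 = 48;  h_36 = 87;  h_37 = 33;  h_38 = 77;  h_39 = 3;  h_40 = 56
  h_41 = 6;  h_42 = 9;  h_43 = 51;  h_44 = 50;  h_45 = 52;  h_46 = 27
  h_47 = 17;  h_48 = 89;  h_49 = 65;  h_50 = 68;  h_51 = 65;  h_52 = 92
  h_53 = 77;  h_54 = 54;  h_55 = 81;  h_56 = 50;  h_57 = 72;  h_58 = 16
  h_59 = 33;  h_60 = 96;  h_61 = 45;  h_62 = 4;  h_63 = 66;  h_64 = 68
  h_65 = 57;  h_66 = 82;  h_67 = 44;  h_68 = 42;  h_69 = 28;  h_70 = 3
  h_71 = 49;  h_72 = 12;  h_73 = 87;  h_74 = 52;  h_75 = 50;  h_76 = 10
  h_77 = 85;  h_78 = 47;  h_79 = 14;  h_80 = 70;  h_81 = 63;  h_82 = 37
  h_83 = 26;  h_84 = 14;  h_85 = 2;  h_86 = 81;  h_87 = 82;  h_88 = 12
  h_89 = 36;  h_90 = 54;  h_91 = 96;  h_92 = 73;  h_93 = 89;  h_94 = 96
  h_95 = 20;  h_96 = 96;  h_97 = 10;  h_98 = 21;  h_99 = 37;  h_100 = 93
  h_101 = 57;  h_102 = 10
h_103 = 87·10 + 54·57 + 20·93 + 77·37 + 67·21 = 73
h_104 = 87·73 + 54·10 + 20·57 + 77·93 + 67·37 = 17

17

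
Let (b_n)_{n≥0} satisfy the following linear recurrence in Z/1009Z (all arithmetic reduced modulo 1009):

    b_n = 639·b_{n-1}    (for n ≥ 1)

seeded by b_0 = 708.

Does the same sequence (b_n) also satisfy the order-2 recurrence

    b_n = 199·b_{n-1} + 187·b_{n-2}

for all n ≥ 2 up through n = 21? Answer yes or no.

no

Terms b_0..b_21: 708, 380, 660, 987, 68, 65, 166, 129, 702, 582, 586, 115, 837, 73, 233, 564, 183, 902, 239, 362, 257, 765
n=2: candidate gives 162, actual b_2 = 660 ✗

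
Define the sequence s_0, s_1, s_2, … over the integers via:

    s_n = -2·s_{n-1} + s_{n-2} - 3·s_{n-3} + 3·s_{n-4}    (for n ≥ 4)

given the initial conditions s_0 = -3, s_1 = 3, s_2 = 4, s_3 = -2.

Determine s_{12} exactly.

-16555

s_4 = -2·-2 + 1·4 + -3·3 + 3·-3 = -10
s_5 = -2·-10 + 1·-2 + -3·4 + 3·3 = 15
s_6 = -2·15 + 1·-10 + -3·-2 + 3·4 = -22
s_7 = -2·-22 + 1·15 + -3·-10 + 3·-2 = 83
s_8 = -2·83 + 1·-22 + -3·15 + 3·-10 = -263
s_9 = -2·-263 + 1·83 + -3·-22 + 3·15 = 720
s_10 = -2·720 + 1·-263 + -3·83 + 3·-22 = -2018
s_11 = -2·-2018 + 1·720 + -3·-263 + 3·83 = 5794
s_12 = -2·5794 + 1·-2018 + -3·720 + 3·-263 = -16555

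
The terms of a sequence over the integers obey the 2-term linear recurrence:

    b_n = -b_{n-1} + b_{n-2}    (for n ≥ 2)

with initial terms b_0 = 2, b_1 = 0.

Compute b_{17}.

b_2 = -1·0 + 1·2 = 2
b_3 = -1·2 + 1·0 = -2
b_4 = -1·-2 + 1·2 = 4
b_5 = -1·4 + 1·-2 = -6
b_6 = -1·-6 + 1·4 = 10
b_7 = -1·10 + 1·-6 = -16
b_8 = -1·-16 + 1·10 = 26
b_9 = -1·26 + 1·-16 = -42
b_10 = -1·-42 + 1·26 = 68
b_11 = -1·68 + 1·-42 = -110
b_12 = -1·-110 + 1·68 = 178
b_13 = -1·178 + 1·-110 = -288
b_14 = -1·-288 + 1·178 = 466
b_15 = -1·466 + 1·-288 = -754
b_16 = -1·-754 + 1·466 = 1220
b_17 = -1·1220 + 1·-754 = -1974

-1974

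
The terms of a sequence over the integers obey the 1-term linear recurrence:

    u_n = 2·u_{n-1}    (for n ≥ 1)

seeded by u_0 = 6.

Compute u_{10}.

6144

u_1 = 2·6 = 12
u_2 = 2·12 = 24
u_3 = 2·24 = 48
u_4 = 2·48 = 96
u_5 = 2·96 = 192
u_6 = 2·192 = 384
u_7 = 2·384 = 768
u_8 = 2·768 = 1536
u_9 = 2·1536 = 3072
u_10 = 2·3072 = 6144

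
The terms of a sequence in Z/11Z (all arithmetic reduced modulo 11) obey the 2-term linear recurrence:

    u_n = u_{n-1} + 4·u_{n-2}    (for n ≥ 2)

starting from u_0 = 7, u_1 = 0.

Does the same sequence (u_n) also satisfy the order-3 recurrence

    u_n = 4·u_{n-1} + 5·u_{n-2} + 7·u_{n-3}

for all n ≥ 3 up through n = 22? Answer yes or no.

Terms u_0..u_22: 7, 0, 6, 6, 8, 10, 9, 5, 8, 6, 5, 7, 5, 0, 9, 9, 1, 4, 8, 2, 1, 9, 2
n=3: candidate gives 7, actual u_3 = 6 ✗

no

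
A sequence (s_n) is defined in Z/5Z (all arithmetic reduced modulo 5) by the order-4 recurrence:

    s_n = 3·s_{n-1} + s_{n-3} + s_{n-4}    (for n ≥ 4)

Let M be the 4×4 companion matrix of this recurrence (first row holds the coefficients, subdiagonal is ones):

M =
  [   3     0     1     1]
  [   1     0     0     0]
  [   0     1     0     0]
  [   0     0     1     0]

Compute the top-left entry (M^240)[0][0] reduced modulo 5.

1

(M^240)[0][0] is the top entry after applying M 240 times to the unit state (1, 0, 0, 0). Equivalently it is h_{243} for the auxiliary sequence (h_n) obeying the same recurrence with h_3 = 1 and h_i = 0 for 0 ≤ i < 3:
h_4 = 3·1 + 0·0 + 1·0 + 1·0 = 3
h_5 = 3·3 + 0·1 + 1·0 + 1·0 = 4
h_6 = 3·4 + 0·3 + 1·1 + 1·0 = 3
h_7 = 3·3 + 0·4 + 1·3 + 1·1 = 3
h_8 = 3·3 + 0·3 + 1·4 + 1·3 = 1
h_9 = 3·1 + 0·3 + 1·3 + 1·4 = 0
h_10 = 3·0 + 0·1 + 1·3 + 1·3 = 1
h_11 = 3·1 + 0·0 + 1·1 + 1·3 = 2
h_12 = 3·2 + 0·1 + 1·0 + 1·1 = 2
h_13 = 3·2 + 0·2 + 1·1 + 1·0 = 2
h_14 = 3·2 + 0·2 + 1·2 + 1·1 = 4
h_15 = 3·4 + 0·2 + 1·2 + 1·2 = 1
h_16 = 3·1 + 0·4 + 1·2 + 1·2 = 2
h_17 = 3·2 + 0·1 + 1·4 + 1·2 = 2
h_18 = 3·2 + 0·2 + 1·1 + 1·4 = 1
h_19 = 3·1 + 0·2 + 1·2 + 1·1 = 1
h_20 = 3·1 + 0·1 + 1·2 + 1·2 = 2
h_21 = 3·2 + 0·1 + 1·1 + 1·2 = 4
h_22 = 3·4 + 0·2 + 1·1 + 1·1 = 4
h_23 = 3·4 + 0·4 + 1·2 + 1·1 = 0
h_24 = 3·0 + 0·4 + 1·4 + 1·2 = 1
h_25 = 3·1 + 0·0 + 1·4 + 1·4 = 1
h_26 = 3·1 + 0·1 + 1·0 + 1·4 = 2
h_27 = 3·2 + 0·1 + 1·1 + 1·0 = 2
h_28 = 3·2 + 0·2 + 1·1 + 1·1 = 3
h_29 = 3·3 + 0·2 + 1·2 + 1·1 = 2
h_30 = 3·2 + 0·3 + 1·2 + 1·2 = 0
h_31 = 3·0 + 0·2 + 1·3 + 1·2 = 0
h_32 = 3·0 + 0·0 + 1·2 + 1·3 = 0
h_33 = 3·0 + 0·0 + 1·0 + 1·2 = 2
h_34 = 3·2 + 0·0 + 1·0 + 1·0 = 1
h_35 = 3·1 + 0·2 + 1·0 + 1·0 = 3
h_36 = 3·3 + 0·1 + 1·2 + 1·0 = 1
h_37 = 3·1 + 0·3 + 1·1 + 1·2 = 1
h_38 = 3·1 + 0·1 + 1·3 + 1·1 = 2
h_39 = 3·2 + 0·1 + 1·1 + 1·3 = 0
h_40 = 3·0 + 0·2 + 1·1 + 1·1 = 2
h_41 = 3·2 + 0·0 + 1·2 + 1·1 = 4
h_42 = 3·4 + 0·2 + 1·0 + 1·2 = 4
h_43 = 3·4 + 0·4 + 1·2 + 1·0 = 4
h_44 = 3·4 + 0·4 + 1·4 + 1·2 = 3
h_45 = 3·3 + 0·4 + 1·4 + 1·4 = 2
h_46 = 3·2 + 0·3 + 1·4 + 1·4 = 4
h_47 = 3·4 + 0·2 + 1·3 + 1·4 = 4
h_48 = 3·4 + 0·4 + 1·2 + 1·3 = 2
h_49 = 3·2 + 0·4 + 1·4 + 1·2 = 2
h_50 = 3·2 + 0·2 + 1·4 + 1·4 = 4
h_51 = 3·4 + 0·2 + 1·2 + 1·4 = 3
h_52 = 3·3 + 0·4 + 1·2 + 1·2 = 3
h_53 = 3·3 + 0·3 + 1·4 + 1·2 = 0
h_54 = 3·0 + 0·3 + 1·3 + 1·4 = 2
h_55 = 3·2 + 0·0 + 1·3 + 1·3 = 2
h_56 = 3·2 + 0·2 + 1·0 + 1·3 = 4
h_57 = 3·4 + 0·2 + 1·2 + 1·0 = 4
h_58 = 3·4 + 0·4 + 1·2 + 1·2 = 1
h_59 = 3·1 + 0·4 + 1·4 + 1·2 = 4
h_60 = 3·4 + 0·1 + 1·4 + 1·4 = 0
h_61 = 3·0 + 0·4 + 1·1 + 1·4 = 0
h_62 = 3·0 + 0·0 + 1·4 + 1·1 = 0
h_63 = 3·0 + 0·0 + 1·0 + 1·4 = 4
h_64 = 3·4 + 0·0 + 1·0 + 1·0 = 2
h_65 = 3·2 + 0·4 + 1·0 + 1·0 = 1
h_66 = 3·1 + 0·2 + 1·4 + 1·0 = 2
h_67 = 3·2 + 0·1 + 1·2 + 1·4 = 2
h_68 = 3·2 + 0·2 + 1·1 + 1·2 = 4
h_69 = 3·4 + 0·2 + 1·2 + 1·1 = 0
h_70 = 3·0 + 0·4 + 1·2 + 1·2 = 4
h_71 = 3·4 + 0·0 + 1·4 + 1·2 = 3
h_72 = 3·3 + 0·4 + 1·0 + 1·4 = 3
h_73 = 3·3 + 0·3 + 1·4 + 1·0 = 3
h_74 = 3·3 + 0·3 + 1·3 + 1·4 = 1
h_75 = 3·1 + 0·3 + 1·3 + 1·3 = 4
h_76 = 3·4 + 0·1 + 1·3 + 1·3 = 3
h_77 = 3·3 + 0·4 + 1·1 + 1·3 = 3
h_78 = 3·3 + 0·3 + 1·4 + 1·1 = 4
h_79 = 3·4 + 0·3 + 1·3 + 1·4 = 4
h_80 = 3·4 + 0·4 + 1·3 + 1·3 = 3
h_81 = 3·3 + 0·4 + 1·4 + 1·3 = 1
h_82 = 3·1 + 0·3 + 1·4 + 1·4 = 1
h_83 = 3·1 + 0·1 + 1·3 + 1·4 = 0
h_84 = 3·0 + 0·1 + 1·1 + 1·3 = 4
h_85 = 3·4 + 0·0 + 1·1 + 1·1 = 4
h_86 = 3·4 + 0·4 + 1·0 + 1·1 = 3
h_87 = 3·3 + 0·4 + 1·4 + 1·0 = 3
h_88 = 3·3 + 0·3 + 1·4 + 1·4 = 2
h_89 = 3·2 + 0·3 + 1·3 + 1·4 = 3
h_90 = 3·3 + 0·2 + 1·3 + 1·3 = 0
h_91 = 3·0 + 0·3 + 1·2 + 1·3 = 0
h_92 = 3·0 + 0·0 + 1·3 + 1·2 = 0
h_93 = 3·0 + 0·0 + 1·0 + 1·3 = 3
h_94 = 3·3 + 0·0 + 1·0 + 1·0 = 4
h_95 = 3·4 + 0·3 + 1·0 + 1·0 = 2
h_96 = 3·2 + 0·4 + 1·3 + 1·0 = 4
h_97 = 3·4 + 0·2 + 1·4 + 1·3 = 4
h_98 = 3·4 + 0·4 + 1·2 + 1·4 = 3
h_99 = 3·3 + 0·4 + 1·4 + 1·2 = 0
h_100 = 3·0 + 0·3 + 1·4 + 1·4 = 3
h_101 = 3·3 + 0·0 + 1·3 + 1·4 = 1
h_102 = 3·1 + 0·3 + 1·0 + 1·3 = 1
h_103 = 3·1 + 0·1 + 1·3 + 1·0 = 1
h_104 = 3·1 + 0·1 + 1·1 + 1·3 = 2
h_105 = 3·2 + 0·1 + 1·1 + 1·1 = 3
h_106 = 3·3 + 0·2 + 1·1 + 1·1 = 1
h_107 = 3·1 + 0·3 + 1·2 + 1·1 = 1
h_108 = 3·1 + 0·1 + 1·3 + 1·2 = 3
h_109 = 3·3 + 0·1 + 1·1 + 1·3 = 3
h_110 = 3·3 + 0·3 + 1·1 + 1·1 = 1
h_111 = 3·1 + 0·3 + 1·3 + 1·1 = 2
h_112 = 3·2 + 0·1 + 1·3 + 1·3 = 2
h_113 = 3·2 + 0·2 + 1·1 + 1·3 = 0
h_114 = 3·0 + 0·2 + 1·2 + 1·1 = 3
h_115 = 3·3 + 0·0 + 1·2 + 1·2 = 3
h_116 = 3·3 + 0·3 + 1·0 + 1·2 = 1
h_117 = 3·1 + 0·3 + 1·3 + 1·0 = 1
h_118 = 3·1 + 0·1 + 1·3 + 1·3 = 4
h_119 = 3·4 + 0·1 + 1·1 + 1·3 = 1
h_120 = 3·1 + 0·4 + 1·1 + 1·1 = 0
h_121 = 3·0 + 0·1 + 1·4 + 1·1 = 0
h_122 = 3·0 + 0·0 + 1·1 + 1·4 = 0
h_123 = 3·0 + 0·0 + 1·0 + 1·1 = 1
(h_120, h_121, h_122, h_123) = (0, 0, 0, 1) = (h_0, h_1, h_2, h_3), so the sequence has period 120.
243 ≡ 3 (mod 120), hence h_243 = h_3 = 1.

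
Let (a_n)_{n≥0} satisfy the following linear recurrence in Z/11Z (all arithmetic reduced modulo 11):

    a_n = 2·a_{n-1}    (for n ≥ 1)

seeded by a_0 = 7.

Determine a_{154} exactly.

a_1 = 2·7 = 3
a_2 = 2·3 = 6
a_3 = 2·6 = 1
a_4 = 2·1 = 2
a_5 = 2·2 = 4
a_6 = 2·4 = 8
a_7 = 2·8 = 5
a_8 = 2·5 = 10
a_9 = 2·10 = 9
a_10 = 2·9 = 7
(a_10) = (7) = (a_0), so the sequence has period 10.
154 ≡ 4 (mod 10), hence a_154 = a_4 = 2.

2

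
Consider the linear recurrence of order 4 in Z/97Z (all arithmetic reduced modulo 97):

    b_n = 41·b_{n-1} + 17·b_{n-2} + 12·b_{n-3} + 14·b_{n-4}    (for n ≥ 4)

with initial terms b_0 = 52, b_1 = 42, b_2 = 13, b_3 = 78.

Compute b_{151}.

87

b_4 = 41·78 + 17·13 + 12·42 + 14·52 = 92
b_5 = 41·92 + 17·78 + 12·13 + 14·42 = 22
b_6 = 41·22 + 17·92 + 12·78 + 14·13 = 92
b_7 = 41·92 + 17·22 + 12·92 + 14·78 = 37
b_8 = 41·37 + 17·92 + 12·22 + 14·92 = 74
b_9 = 41·74 + 17·37 + 12·92 + 14·22 = 31
Continuing the recurrence:
  b_10 = 90;  b_11 = 94;  b_12 = 2;  b_13 = 90;  b_14 = 1;  b_15 = 1
  b_16 = 2;  b_17 = 13;  b_18 = 11;  b_19 = 31;  b_20 = 90;  b_21 = 69
  b_22 = 35;  b_23 = 48;  b_24 = 92;  b_25 = 57;  b_26 = 20;  b_27 = 73
  b_28 = 67;  b_29 = 79;  b_30 = 5;  b_31 = 76;  b_32 = 43;  b_33 = 50
  b_34 = 77;  b_35 = 58;  b_36 = 39;  b_37 = 38;  b_38 = 18;  b_39 = 45
  b_40 = 49;  b_41 = 30;  b_42 = 42;  b_43 = 55;  b_44 = 38;  b_45 = 22
  b_46 = 80;  b_47 = 30;  b_48 = 88;  b_49 = 51;  b_50 = 23;  b_51 = 85
  b_52 = 94;  b_53 = 81;  b_54 = 53;  b_55 = 48;  b_56 = 16;  b_57 = 41
  b_58 = 70;  b_59 = 66;  b_60 = 53;  b_61 = 53;  b_62 = 93;  b_63 = 66
  b_64 = 39;  b_65 = 20;  b_66 = 85;  b_67 = 76;  b_68 = 12;  b_69 = 77
  b_70 = 31;  b_71 = 5;  b_72 = 78;  b_73 = 77;  b_74 = 30;  b_75 = 53
  b_76 = 43;  b_77 = 28;  b_78 = 25;  b_79 = 43;  b_80 = 22;  b_81 = 94
  b_82 = 50;  b_83 = 52;  b_84 = 53;  b_85 = 26;  b_86 = 90;  b_87 = 64
  b_88 = 67;  b_89 = 41;  b_90 = 95;  b_91 = 84;  b_92 = 87;  b_93 = 16
  b_94 = 11;  b_95 = 33;  b_96 = 40;  b_97 = 35;  b_98 = 46;  b_99 = 28
  b_100 = 0;  b_101 = 63;  b_102 = 71;  b_103 = 9;  b_104 = 4;  b_105 = 14
  b_106 = 95;  b_107 = 39;  b_108 = 43;  b_109 = 76;  b_110 = 19;  b_111 = 29
  b_112 = 19;  b_113 = 42;  b_114 = 40;  b_115 = 78;  b_116 = 89;  b_117 = 29
  b_118 = 27;  b_119 = 74;  b_120 = 43;  b_121 = 65;  b_122 = 6;  b_123 = 90
  b_124 = 33;  b_125 = 82;  b_126 = 43;  b_127 = 60;  b_128 = 78;  b_129 = 62
  b_130 = 49;  b_131 = 86;  b_132 = 84;  b_133 = 57;  b_134 = 51;  b_135 = 34
  b_136 = 47;  b_137 = 35;  b_138 = 58;  b_139 = 36;  b_140 = 48;  b_141 = 80
  b_142 = 5;  b_143 = 26;  b_144 = 67;  b_145 = 4;  b_146 = 36;  b_147 = 93
  b_148 = 76;  b_149 = 44
b_150 = 41·44 + 17·76 + 12·93 + 14·36 = 60
b_151 = 41·60 + 17·44 + 12·76 + 14·93 = 87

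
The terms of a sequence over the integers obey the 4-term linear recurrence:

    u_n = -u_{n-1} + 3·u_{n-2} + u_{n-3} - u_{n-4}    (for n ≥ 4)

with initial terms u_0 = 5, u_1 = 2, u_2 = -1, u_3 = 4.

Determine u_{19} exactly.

u_4 = -1·4 + 3·-1 + 1·2 + -1·5 = -10
u_5 = -1·-10 + 3·4 + 1·-1 + -1·2 = 19
u_6 = -1·19 + 3·-10 + 1·4 + -1·-1 = -44
u_7 = -1·-44 + 3·19 + 1·-10 + -1·4 = 87
u_8 = -1·87 + 3·-44 + 1·19 + -1·-10 = -190
u_9 = -1·-190 + 3·87 + 1·-44 + -1·19 = 388
u_10 = -1·388 + 3·-190 + 1·87 + -1·-44 = -827
u_11 = -1·-827 + 3·388 + 1·-190 + -1·87 = 1714
u_12 = -1·1714 + 3·-827 + 1·388 + -1·-190 = -3617
u_13 = -1·-3617 + 3·1714 + 1·-827 + -1·388 = 7544
u_14 = -1·7544 + 3·-3617 + 1·1714 + -1·-827 = -15854
u_15 = -1·-15854 + 3·7544 + 1·-3617 + -1·1714 = 33155
u_16 = -1·33155 + 3·-15854 + 1·7544 + -1·-3617 = -69556
u_17 = -1·-69556 + 3·33155 + 1·-15854 + -1·7544 = 145623
u_18 = -1·145623 + 3·-69556 + 1·33155 + -1·-15854 = -305282
u_19 = -1·-305282 + 3·145623 + 1·-69556 + -1·33155 = 639440

639440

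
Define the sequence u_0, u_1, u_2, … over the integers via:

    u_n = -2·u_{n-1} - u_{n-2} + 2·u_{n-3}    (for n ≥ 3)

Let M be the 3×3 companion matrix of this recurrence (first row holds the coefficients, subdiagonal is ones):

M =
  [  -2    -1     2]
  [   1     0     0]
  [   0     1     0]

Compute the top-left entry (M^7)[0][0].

38

(M^7)[0][0] is the top entry after applying M 7 times to the unit state (1, 0, 0). Equivalently it is h_{9} for the auxiliary sequence (h_n) obeying the same recurrence with h_2 = 1 and h_i = 0 for 0 ≤ i < 2:
h_3 = -2·1 + -1·0 + 2·0 = -2
h_4 = -2·-2 + -1·1 + 2·0 = 3
h_5 = -2·3 + -1·-2 + 2·1 = -2
h_6 = -2·-2 + -1·3 + 2·-2 = -3
h_7 = -2·-3 + -1·-2 + 2·3 = 14
h_8 = -2·14 + -1·-3 + 2·-2 = -29
h_9 = -2·-29 + -1·14 + 2·-3 = 38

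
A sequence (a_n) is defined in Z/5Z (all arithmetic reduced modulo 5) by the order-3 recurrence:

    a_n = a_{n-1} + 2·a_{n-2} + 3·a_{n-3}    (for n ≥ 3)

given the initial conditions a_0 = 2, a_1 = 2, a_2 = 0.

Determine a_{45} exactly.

1

a_3 = 1·0 + 2·2 + 3·2 = 0
a_4 = 1·0 + 2·0 + 3·2 = 1
a_5 = 1·1 + 2·0 + 3·0 = 1
a_6 = 1·1 + 2·1 + 3·0 = 3
a_7 = 1·3 + 2·1 + 3·1 = 3
a_8 = 1·3 + 2·3 + 3·1 = 2
a_9 = 1·2 + 2·3 + 3·3 = 2
a_10 = 1·2 + 2·2 + 3·3 = 0
(a_8, a_9, a_10) = (2, 2, 0) = (a_0, a_1, a_2), so the sequence has period 8.
45 ≡ 5 (mod 8), hence a_45 = a_5 = 1.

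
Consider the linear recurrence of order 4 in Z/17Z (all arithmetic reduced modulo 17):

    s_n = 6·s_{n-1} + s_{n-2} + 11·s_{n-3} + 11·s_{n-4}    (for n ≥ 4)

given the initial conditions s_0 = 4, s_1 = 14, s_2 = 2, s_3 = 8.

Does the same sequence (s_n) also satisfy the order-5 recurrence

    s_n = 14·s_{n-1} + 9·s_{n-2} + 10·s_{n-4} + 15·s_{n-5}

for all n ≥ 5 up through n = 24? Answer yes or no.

no

Terms s_0..s_24: 4, 14, 2, 8, 10, 6, 3, 1, 15, 3, 9, 12, 7, 16, 11, 2, 4, 0, 11, 13, 14, 14, 5, 1, 13
n=5: candidate gives 4, actual s_5 = 6 ✗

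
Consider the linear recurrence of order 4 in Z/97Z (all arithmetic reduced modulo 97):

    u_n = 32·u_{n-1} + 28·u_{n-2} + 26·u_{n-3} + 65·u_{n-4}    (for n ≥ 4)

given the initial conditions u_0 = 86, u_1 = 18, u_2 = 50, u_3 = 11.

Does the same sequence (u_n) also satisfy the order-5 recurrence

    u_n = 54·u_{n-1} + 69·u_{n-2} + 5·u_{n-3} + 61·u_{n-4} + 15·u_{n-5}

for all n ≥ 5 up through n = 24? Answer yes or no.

Terms u_0..u_24: 86, 18, 50, 11, 50, 13, 17, 13, 18, 93, 73, 45, 88, 88, 40, 33, 96, 86, 71, 9, 82, 30, 54, 47, 8
n=5: candidate gives 83, actual u_5 = 13 ✗

no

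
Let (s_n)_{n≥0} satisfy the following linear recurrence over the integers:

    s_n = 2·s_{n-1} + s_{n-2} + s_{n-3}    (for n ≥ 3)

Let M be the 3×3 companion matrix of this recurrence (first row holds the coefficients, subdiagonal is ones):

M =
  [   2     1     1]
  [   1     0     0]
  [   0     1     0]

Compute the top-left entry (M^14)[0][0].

(M^14)[0][0] is the top entry after applying M 14 times to the unit state (1, 0, 0). Equivalently it is h_{16} for the auxiliary sequence (h_n) obeying the same recurrence with h_2 = 1 and h_i = 0 for 0 ≤ i < 2:
h_3 = 2·1 + 1·0 + 1·0 = 2
h_4 = 2·2 + 1·1 + 1·0 = 5
h_5 = 2·5 + 1·2 + 1·1 = 13
h_6 = 2·13 + 1·5 + 1·2 = 33
h_7 = 2·33 + 1·13 + 1·5 = 84
h_8 = 2·84 + 1·33 + 1·13 = 214
h_9 = 2·214 + 1·84 + 1·33 = 545
h_10 = 2·545 + 1·214 + 1·84 = 1388
h_11 = 2·1388 + 1·545 + 1·214 = 3535
h_12 = 2·3535 + 1·1388 + 1·545 = 9003
h_13 = 2·9003 + 1·3535 + 1·1388 = 22929
h_14 = 2·22929 + 1·9003 + 1·3535 = 58396
h_15 = 2·58396 + 1·22929 + 1·9003 = 148724
h_16 = 2·148724 + 1·58396 + 1·22929 = 378773

378773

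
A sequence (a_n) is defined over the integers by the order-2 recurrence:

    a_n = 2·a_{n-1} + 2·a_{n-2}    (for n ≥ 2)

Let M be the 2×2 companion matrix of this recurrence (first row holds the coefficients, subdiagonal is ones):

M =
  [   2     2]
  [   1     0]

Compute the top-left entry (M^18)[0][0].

(M^18)[0][0] is the top entry after applying M 18 times to the unit state (1, 0). Equivalently it is h_{19} for the auxiliary sequence (h_n) obeying the same recurrence with h_1 = 1 and h_i = 0 for 0 ≤ i < 1:
h_2 = 2·1 + 2·0 = 2
h_3 = 2·2 + 2·1 = 6
h_4 = 2·6 + 2·2 = 16
h_5 = 2·16 + 2·6 = 44
h_6 = 2·44 + 2·16 = 120
h_7 = 2·120 + 2·44 = 328
h_8 = 2·328 + 2·120 = 896
h_9 = 2·896 + 2·328 = 2448
h_10 = 2·2448 + 2·896 = 6688
h_11 = 2·6688 + 2·2448 = 18272
h_12 = 2·18272 + 2·6688 = 49920
h_13 = 2·49920 + 2·18272 = 136384
h_14 = 2·136384 + 2·49920 = 372608
h_15 = 2·372608 + 2·136384 = 1017984
h_16 = 2·1017984 + 2·372608 = 2781184
h_17 = 2·2781184 + 2·1017984 = 7598336
h_18 = 2·7598336 + 2·2781184 = 20759040
h_19 = 2·20759040 + 2·7598336 = 56714752

56714752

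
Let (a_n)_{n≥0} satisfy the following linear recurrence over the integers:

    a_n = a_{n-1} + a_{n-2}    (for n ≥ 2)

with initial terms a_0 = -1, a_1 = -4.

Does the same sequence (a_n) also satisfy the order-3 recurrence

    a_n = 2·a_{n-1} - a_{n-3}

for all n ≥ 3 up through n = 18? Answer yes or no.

Terms a_0..a_18: -1, -4, -5, -9, -14, -23, -37, -60, -97, -157, -254, -411, -665, -1076, -1741, -2817, -4558, -7375, -11933
n=3: candidate gives -9, actual a_3 = -9 ✓
n=4: candidate gives -14, actual a_4 = -14 ✓
n=5: candidate gives -23, actual a_5 = -23 ✓
n=6: candidate gives -37, actual a_6 = -37 ✓
n=7: candidate gives -60, actual a_7 = -60 ✓
n=8: candidate gives -97, actual a_8 = -97 ✓
n=9: candidate gives -157, actual a_9 = -157 ✓
n=10: candidate gives -254, actual a_10 = -254 ✓
n=11: candidate gives -411, actual a_11 = -411 ✓
n=12: candidate gives -665, actual a_12 = -665 ✓
n=13: candidate gives -1076, actual a_13 = -1076 ✓
n=14: candidate gives -1741, actual a_14 = -1741 ✓
n=15: candidate gives -2817, actual a_15 = -2817 ✓
n=16: candidate gives -4558, actual a_16 = -4558 ✓
n=17: candidate gives -7375, actual a_17 = -7375 ✓
n=18: candidate gives -11933, actual a_18 = -11933 ✓

yes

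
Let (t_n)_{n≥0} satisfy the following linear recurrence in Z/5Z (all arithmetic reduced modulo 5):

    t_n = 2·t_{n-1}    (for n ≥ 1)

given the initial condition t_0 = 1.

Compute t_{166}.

t_1 = 2·1 = 2
t_2 = 2·2 = 4
t_3 = 2·4 = 3
t_4 = 2·3 = 1
(t_4) = (1) = (t_0), so the sequence has period 4.
166 ≡ 2 (mod 4), hence t_166 = t_2 = 4.

4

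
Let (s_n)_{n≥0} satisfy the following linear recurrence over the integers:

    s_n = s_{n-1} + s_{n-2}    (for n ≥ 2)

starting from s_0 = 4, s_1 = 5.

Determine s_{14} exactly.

2817

s_2 = 1·5 + 1·4 = 9
s_3 = 1·9 + 1·5 = 14
s_4 = 1·14 + 1·9 = 23
s_5 = 1·23 + 1·14 = 37
s_6 = 1·37 + 1·23 = 60
s_7 = 1·60 + 1·37 = 97
s_8 = 1·97 + 1·60 = 157
s_9 = 1·157 + 1·97 = 254
s_10 = 1·254 + 1·157 = 411
s_11 = 1·411 + 1·254 = 665
s_12 = 1·665 + 1·411 = 1076
s_13 = 1·1076 + 1·665 = 1741
s_14 = 1·1741 + 1·1076 = 2817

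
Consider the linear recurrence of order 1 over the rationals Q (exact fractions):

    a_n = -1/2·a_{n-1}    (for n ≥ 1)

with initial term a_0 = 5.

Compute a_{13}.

-5/8192

a_1 = -1/2·5 = -5/2
a_2 = -1/2·-5/2 = 5/4
a_3 = -1/2·5/4 = -5/8
a_4 = -1/2·-5/8 = 5/16
a_5 = -1/2·5/16 = -5/32
a_6 = -1/2·-5/32 = 5/64
a_7 = -1/2·5/64 = -5/128
a_8 = -1/2·-5/128 = 5/256
a_9 = -1/2·5/256 = -5/512
a_10 = -1/2·-5/512 = 5/1024
a_11 = -1/2·5/1024 = -5/2048
a_12 = -1/2·-5/2048 = 5/4096
a_13 = -1/2·5/4096 = -5/8192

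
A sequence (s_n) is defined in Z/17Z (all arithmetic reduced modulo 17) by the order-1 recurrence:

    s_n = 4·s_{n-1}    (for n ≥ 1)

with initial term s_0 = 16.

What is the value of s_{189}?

13

s_1 = 4·16 = 13
s_2 = 4·13 = 1
s_3 = 4·1 = 4
s_4 = 4·4 = 16
(s_4) = (16) = (s_0), so the sequence has period 4.
189 ≡ 1 (mod 4), hence s_189 = s_1 = 13.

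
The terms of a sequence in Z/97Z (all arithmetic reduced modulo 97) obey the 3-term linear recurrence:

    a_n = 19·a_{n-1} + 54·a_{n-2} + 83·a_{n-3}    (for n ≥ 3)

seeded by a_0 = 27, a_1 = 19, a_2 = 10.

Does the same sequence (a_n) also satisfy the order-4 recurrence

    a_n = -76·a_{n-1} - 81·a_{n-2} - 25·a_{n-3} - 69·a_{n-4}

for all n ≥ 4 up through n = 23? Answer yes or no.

Terms a_0..a_23: 27, 19, 10, 62, 94, 47, 57, 74, 43, 38, 68, 26, 45, 46, 30, 96, 84, 55, 66, 41, 81, 16, 30, 9
n=4: candidate gives 94, actual a_4 = 94 ✓
n=5: candidate gives 47, actual a_5 = 47 ✓
n=6: candidate gives 57, actual a_6 = 57 ✓
n=7: candidate gives 74, actual a_7 = 74 ✓
n=8: candidate gives 43, actual a_8 = 43 ✓
n=9: candidate gives 38, actual a_9 = 38 ✓
n=10: candidate gives 68, actual a_10 = 68 ✓
n=11: candidate gives 26, actual a_11 = 26 ✓
n=12: candidate gives 45, actual a_12 = 45 ✓
n=13: candidate gives 46, actual a_13 = 46 ✓
n=14: candidate gives 30, actual a_14 = 30 ✓
n=15: candidate gives 96, actual a_15 = 96 ✓
n=16: candidate gives 84, actual a_16 = 84 ✓
n=17: candidate gives 55, actual a_17 = 55 ✓
n=18: candidate gives 66, actual a_18 = 66 ✓
n=19: candidate gives 41, actual a_19 = 41 ✓
n=20: candidate gives 81, actual a_20 = 81 ✓
n=21: candidate gives 16, actual a_21 = 16 ✓
n=22: candidate gives 30, actual a_22 = 30 ✓
n=23: candidate gives 9, actual a_23 = 9 ✓

yes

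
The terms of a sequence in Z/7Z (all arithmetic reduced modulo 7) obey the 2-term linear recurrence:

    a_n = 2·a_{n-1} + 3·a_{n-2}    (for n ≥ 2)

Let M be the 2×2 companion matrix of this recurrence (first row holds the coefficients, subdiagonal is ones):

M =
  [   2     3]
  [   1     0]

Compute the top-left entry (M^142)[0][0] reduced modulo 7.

(M^142)[0][0] is the top entry after applying M 142 times to the unit state (1, 0). Equivalently it is h_{143} for the auxiliary sequence (h_n) obeying the same recurrence with h_1 = 1 and h_i = 0 for 0 ≤ i < 1:
h_2 = 2·1 + 3·0 = 2
h_3 = 2·2 + 3·1 = 0
h_4 = 2·0 + 3·2 = 6
h_5 = 2·6 + 3·0 = 5
h_6 = 2·5 + 3·6 = 0
h_7 = 2·0 + 3·5 = 1
(h_6, h_7) = (0, 1) = (h_0, h_1), so the sequence has period 6.
143 ≡ 5 (mod 6), hence h_143 = h_5 = 5.

5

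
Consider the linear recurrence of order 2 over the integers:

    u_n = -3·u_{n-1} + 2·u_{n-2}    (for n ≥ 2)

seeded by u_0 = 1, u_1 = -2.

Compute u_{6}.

1268

u_2 = -3·-2 + 2·1 = 8
u_3 = -3·8 + 2·-2 = -28
u_4 = -3·-28 + 2·8 = 100
u_5 = -3·100 + 2·-28 = -356
u_6 = -3·-356 + 2·100 = 1268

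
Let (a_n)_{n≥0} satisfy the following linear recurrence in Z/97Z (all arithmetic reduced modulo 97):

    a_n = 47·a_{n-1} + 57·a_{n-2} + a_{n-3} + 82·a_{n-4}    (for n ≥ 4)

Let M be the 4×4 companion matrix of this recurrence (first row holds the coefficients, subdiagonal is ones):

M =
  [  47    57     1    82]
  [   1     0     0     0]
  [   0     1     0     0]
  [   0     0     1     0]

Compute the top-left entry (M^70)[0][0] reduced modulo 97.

(M^70)[0][0] is the top entry after applying M 70 times to the unit state (1, 0, 0, 0). Equivalently it is h_{73} for the auxiliary sequence (h_n) obeying the same recurrence with h_3 = 1 and h_i = 0 for 0 ≤ i < 3:
h_4 = 47·1 + 57·0 + 1·0 + 82·0 = 47
h_5 = 47·47 + 57·1 + 1·0 + 82·0 = 35
h_6 = 47·35 + 57·47 + 1·1 + 82·0 = 57
h_7 = 47·57 + 57·35 + 1·47 + 82·1 = 50
h_8 = 47·50 + 57·57 + 1·35 + 82·47 = 79
h_9 = 47·79 + 57·50 + 1·57 + 82·35 = 81
h_10 = 47·81 + 57·79 + 1·50 + 82·57 = 36
h_11 = 47·36 + 57·81 + 1·79 + 82·50 = 12
h_12 = 47·12 + 57·36 + 1·81 + 82·79 = 57
h_13 = 47·57 + 57·12 + 1·36 + 82·81 = 50
h_14 = 47·50 + 57·57 + 1·12 + 82·36 = 27
h_15 = 47·27 + 57·50 + 1·57 + 82·12 = 19
h_16 = 47·19 + 57·27 + 1·50 + 82·57 = 75
h_17 = 47·75 + 57·19 + 1·27 + 82·50 = 5
h_18 = 47·5 + 57·75 + 1·19 + 82·27 = 50
h_19 = 47·50 + 57·5 + 1·75 + 82·19 = 0
h_20 = 47·0 + 57·50 + 1·5 + 82·75 = 81
h_21 = 47·81 + 57·0 + 1·50 + 82·5 = 96
h_22 = 47·96 + 57·81 + 1·0 + 82·50 = 37
h_23 = 47·37 + 57·96 + 1·81 + 82·0 = 17
h_24 = 47·17 + 57·37 + 1·96 + 82·81 = 43
h_25 = 47·43 + 57·17 + 1·37 + 82·96 = 35
h_26 = 47·35 + 57·43 + 1·17 + 82·37 = 66
h_27 = 47·66 + 57·35 + 1·43 + 82·17 = 35
h_28 = 47·35 + 57·66 + 1·35 + 82·43 = 44
h_29 = 47·44 + 57·35 + 1·66 + 82·35 = 15
h_30 = 47·15 + 57·44 + 1·35 + 82·66 = 27
h_31 = 47·27 + 57·15 + 1·44 + 82·35 = 91
h_32 = 47·91 + 57·27 + 1·15 + 82·44 = 30
h_33 = 47·30 + 57·91 + 1·27 + 82·15 = 94
h_34 = 47·94 + 57·30 + 1·91 + 82·27 = 91
h_35 = 47·91 + 57·94 + 1·30 + 82·91 = 55
h_36 = 47·55 + 57·91 + 1·94 + 82·30 = 44
h_37 = 47·44 + 57·55 + 1·91 + 82·94 = 4
h_38 = 47·4 + 57·44 + 1·55 + 82·91 = 28
h_39 = 47·28 + 57·4 + 1·44 + 82·55 = 84
h_40 = 47·84 + 57·28 + 1·4 + 82·44 = 38
h_41 = 47·38 + 57·84 + 1·28 + 82·4 = 43
h_42 = 47·43 + 57·38 + 1·84 + 82·28 = 68
h_43 = 47·68 + 57·43 + 1·38 + 82·84 = 60
h_44 = 47·60 + 57·68 + 1·43 + 82·38 = 58
h_45 = 47·58 + 57·60 + 1·68 + 82·43 = 40
h_46 = 47·40 + 57·58 + 1·60 + 82·68 = 55
h_47 = 47·55 + 57·40 + 1·58 + 82·60 = 46
h_48 = 47·46 + 57·55 + 1·40 + 82·58 = 5
h_49 = 47·5 + 57·46 + 1·55 + 82·40 = 81
h_50 = 47·81 + 57·5 + 1·46 + 82·55 = 15
h_51 = 47·15 + 57·81 + 1·5 + 82·46 = 78
h_52 = 47·78 + 57·15 + 1·81 + 82·5 = 65
h_53 = 47·65 + 57·78 + 1·15 + 82·81 = 93
h_54 = 47·93 + 57·65 + 1·78 + 82·15 = 72
h_55 = 47·72 + 57·93 + 1·65 + 82·78 = 14
h_56 = 47·14 + 57·72 + 1·93 + 82·65 = 0
h_57 = 47·0 + 57·14 + 1·72 + 82·93 = 57
h_58 = 47·57 + 57·0 + 1·14 + 82·72 = 61
h_59 = 47·61 + 57·57 + 1·0 + 82·14 = 86
h_60 = 47·86 + 57·61 + 1·57 + 82·0 = 10
h_61 = 47·10 + 57·86 + 1·61 + 82·57 = 19
h_62 = 47·19 + 57·10 + 1·86 + 82·61 = 52
h_63 = 47·52 + 57·19 + 1·10 + 82·86 = 16
h_64 = 47·16 + 57·52 + 1·19 + 82·10 = 93
h_65 = 47·93 + 57·16 + 1·52 + 82·19 = 6
h_66 = 47·6 + 57·93 + 1·16 + 82·52 = 66
h_67 = 47·66 + 57·6 + 1·93 + 82·16 = 96
h_68 = 47·96 + 57·66 + 1·6 + 82·93 = 95
h_69 = 47·95 + 57·96 + 1·66 + 82·6 = 19
h_70 = 47·19 + 57·95 + 1·96 + 82·66 = 79
h_71 = 47·79 + 57·19 + 1·95 + 82·96 = 56
h_72 = 47·56 + 57·79 + 1·19 + 82·95 = 6
h_73 = 47·6 + 57·56 + 1·79 + 82·19 = 67

67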